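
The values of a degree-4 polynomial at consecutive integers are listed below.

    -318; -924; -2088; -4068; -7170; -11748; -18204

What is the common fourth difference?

-48

First differences: -606, -1164, -1980, -3102, -4578, -6456
Second differences: -558, -816, -1122, -1476, -1878
Third differences: -258, -306, -354, -402
Fourth differences: -48, -48, -48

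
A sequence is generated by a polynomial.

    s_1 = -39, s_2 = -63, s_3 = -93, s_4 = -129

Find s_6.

Δ: -24  -30  -36
Δ²: -6  -6
The second differences are constant (-6).
-36 − 6 = -42;  -129 − 42 = -171
-42 − 6 = -48;  -171 − 48 = -219

-219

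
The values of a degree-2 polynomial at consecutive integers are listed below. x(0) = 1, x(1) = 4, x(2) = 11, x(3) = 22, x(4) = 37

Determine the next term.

56

Δ: 3  7  11  15
Δ²: 4  4  4
Second differences constant at 4.
15 + 4 = 19;  37 + 19 = 56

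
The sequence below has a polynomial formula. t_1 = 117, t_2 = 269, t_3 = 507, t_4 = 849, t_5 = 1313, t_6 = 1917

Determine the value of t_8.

3617

First differences: 152, 238, 342, 464, 604
Second differences: 86, 104, 122, 140
Third differences: 18, 18, 18
Third differences constant at 18.
140 + 18 = 158;  604 + 158 = 762;  1917 + 762 = 2679
158 + 18 = 176;  762 + 176 = 938;  2679 + 938 = 3617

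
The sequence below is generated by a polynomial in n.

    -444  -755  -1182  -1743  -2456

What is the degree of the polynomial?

3

Δ: -311, -427, -561, -713
Δ²: -116, -134, -152
Δ³: -18, -18
The third differences are constant, so the polynomial has degree 3.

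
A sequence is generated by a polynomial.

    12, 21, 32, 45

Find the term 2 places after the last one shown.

Δ: 9  11  13
Δ²: 2  2
Second differences constant at 2.
13 + 2 = 15;  45 + 15 = 60
15 + 2 = 17;  60 + 17 = 77

77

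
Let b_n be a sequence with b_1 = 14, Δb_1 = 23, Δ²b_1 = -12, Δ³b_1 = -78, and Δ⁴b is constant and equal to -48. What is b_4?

-31

Build the table forward from the leading diagonal:
D4: -48  -48  -48  -48
D3: -78  -126  -174  -222
D2: -12  -90  -216  -390
D1: 23  11  -79  -295
b: 14  37  48  -31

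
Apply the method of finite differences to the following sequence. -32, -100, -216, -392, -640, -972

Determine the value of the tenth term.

-3380

Δ: -68, -116, -176, -248, -332
Δ²: -48, -60, -72, -84
Δ³: -12, -12, -12
Third differences constant at -12.
-84 − 12 = -96;  -332 − 96 = -428;  -972 − 428 = -1400
-96 − 12 = -108;  -428 − 108 = -536;  -1400 − 536 = -1936
-108 − 12 = -120;  -536 − 120 = -656;  -1936 − 656 = -2592
-120 − 12 = -132;  -656 − 132 = -788;  -2592 − 788 = -3380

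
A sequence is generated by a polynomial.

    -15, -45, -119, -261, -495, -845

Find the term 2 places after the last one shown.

D1: -30  -74  -142  -234  -350
D2: -44  -68  -92  -116
D3: -24  -24  -24
Constant third difference = -24, so extend:
-116 − 24 = -140;  -350 − 140 = -490;  -845 − 490 = -1335
-140 − 24 = -164;  -490 − 164 = -654;  -1335 − 654 = -1989

-1989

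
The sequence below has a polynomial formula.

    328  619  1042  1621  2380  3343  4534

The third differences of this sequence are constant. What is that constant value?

24

First differences: 291, 423, 579, 759, 963, 1191
Second differences: 132, 156, 180, 204, 228
Third differences: 24, 24, 24, 24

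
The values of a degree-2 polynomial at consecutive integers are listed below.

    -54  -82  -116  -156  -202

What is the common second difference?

D1: -28, -34, -40, -46
D2: -6, -6, -6

-6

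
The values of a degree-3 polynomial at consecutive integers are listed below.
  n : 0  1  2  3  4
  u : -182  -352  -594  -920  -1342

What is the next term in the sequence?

-1872

D1: -170  -242  -326  -422
D2: -72  -84  -96
D3: -12  -12
Third differences constant at -12.
-96 − 12 = -108;  -422 − 108 = -530;  -1342 − 530 = -1872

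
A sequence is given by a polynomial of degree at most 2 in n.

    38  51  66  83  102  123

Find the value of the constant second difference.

2

Δ: 13, 15, 17, 19, 21
Δ²: 2, 2, 2, 2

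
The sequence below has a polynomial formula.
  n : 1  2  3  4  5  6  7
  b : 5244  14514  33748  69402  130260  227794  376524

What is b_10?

1328370

9270, 19234, 35654, 60858, 97534, 148730
9964, 16420, 25204, 36676, 51196
6456, 8784, 11472, 14520
2328, 2688, 3048
360, 360
The fifth differences are constant (360).
3048 + 360 = 3408;  14520 + 3408 = 17928;  51196 + 17928 = 69124;  148730 + 69124 = 217854;  376524 + 217854 = 594378
3408 + 360 = 3768;  17928 + 3768 = 21696;  69124 + 21696 = 90820;  217854 + 90820 = 308674;  594378 + 308674 = 903052
3768 + 360 = 4128;  21696 + 4128 = 25824;  90820 + 25824 = 116644;  308674 + 116644 = 425318;  903052 + 425318 = 1328370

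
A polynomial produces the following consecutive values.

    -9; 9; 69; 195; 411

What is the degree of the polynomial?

3

Δ: 18, 60, 126, 216
Δ²: 42, 66, 90
Δ³: 24, 24
The third differences are constant, so the polynomial has degree 3.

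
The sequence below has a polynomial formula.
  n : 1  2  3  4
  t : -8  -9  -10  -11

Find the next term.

-12

D1: -1, -1, -1
Constant first difference = -1, so extend:
-11 − 1 = -12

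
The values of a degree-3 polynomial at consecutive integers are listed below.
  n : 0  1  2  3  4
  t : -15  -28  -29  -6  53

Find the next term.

160

-13, -1, 23, 59
12, 24, 36
12, 12
Constant third difference = 12, so extend:
36 + 12 = 48;  59 + 48 = 107;  53 + 107 = 160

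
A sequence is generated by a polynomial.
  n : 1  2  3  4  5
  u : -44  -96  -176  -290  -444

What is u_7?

-896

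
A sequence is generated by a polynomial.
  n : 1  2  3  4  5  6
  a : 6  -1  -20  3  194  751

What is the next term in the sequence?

D1: -7 , -19 , 23 , 191 , 557
D2: -12 , 42 , 168 , 366
D3: 54 , 126 , 198
D4: 72 , 72
Fourth differences constant at 72.
198 + 72 = 270;  366 + 270 = 636;  557 + 636 = 1193;  751 + 1193 = 1944

1944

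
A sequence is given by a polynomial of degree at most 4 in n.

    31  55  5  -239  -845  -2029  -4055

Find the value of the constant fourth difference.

-48

First differences: 24, -50, -244, -606, -1184, -2026
Second differences: -74, -194, -362, -578, -842
Third differences: -120, -168, -216, -264
Fourth differences: -48, -48, -48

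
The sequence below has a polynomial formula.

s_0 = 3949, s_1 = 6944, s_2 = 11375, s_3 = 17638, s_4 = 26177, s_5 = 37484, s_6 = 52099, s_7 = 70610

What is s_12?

245545

2995, 4431, 6263, 8539, 11307, 14615, 18511
1436, 1832, 2276, 2768, 3308, 3896
396, 444, 492, 540, 588
48, 48, 48, 48
Fourth differences constant at 48.
588 + 48 = 636;  3896 + 636 = 4532;  18511 + 4532 = 23043;  70610 + 23043 = 93653
636 + 48 = 684;  4532 + 684 = 5216;  23043 + 5216 = 28259;  93653 + 28259 = 121912
684 + 48 = 732;  5216 + 732 = 5948;  28259 + 5948 = 34207;  121912 + 34207 = 156119
732 + 48 = 780;  5948 + 780 = 6728;  34207 + 6728 = 40935;  156119 + 40935 = 197054
780 + 48 = 828;  6728 + 828 = 7556;  40935 + 7556 = 48491;  197054 + 48491 = 245545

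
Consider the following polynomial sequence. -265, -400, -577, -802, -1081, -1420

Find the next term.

-1825

D1: -135 , -177 , -225 , -279 , -339
D2: -42 , -48 , -54 , -60
D3: -6 , -6 , -6
Third differences constant at -6.
-60 − 6 = -66;  -339 − 66 = -405;  -1420 − 405 = -1825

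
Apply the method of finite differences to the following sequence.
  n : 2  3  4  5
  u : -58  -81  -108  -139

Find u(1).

-39

D1: -23  -27  -31
D2: -4  -4
The second differences are constant at -4.
Work back: -23 + 4 = -19;  -58 + 19 = -39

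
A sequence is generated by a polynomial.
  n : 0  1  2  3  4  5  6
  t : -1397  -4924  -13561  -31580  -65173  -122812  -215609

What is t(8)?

-3527 , -8637 , -18019 , -33593 , -57639 , -92797
-5110 , -9382 , -15574 , -24046 , -35158
-4272 , -6192 , -8472 , -11112
-1920 , -2280 , -2640
-360 , -360
The fifth differences are constant (-360).
-2640 − 360 = -3000;  -11112 − 3000 = -14112;  -35158 − 14112 = -49270;  -92797 − 49270 = -142067;  -215609 − 142067 = -357676
-3000 − 360 = -3360;  -14112 − 3360 = -17472;  -49270 − 17472 = -66742;  -142067 − 66742 = -208809;  -357676 − 208809 = -566485

-566485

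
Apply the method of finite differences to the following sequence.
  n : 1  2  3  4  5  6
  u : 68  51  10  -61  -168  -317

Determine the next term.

-17, -41, -71, -107, -149
-24, -30, -36, -42
-6, -6, -6
The third differences are constant (-6).
-42 − 6 = -48;  -149 − 48 = -197;  -317 − 197 = -514

-514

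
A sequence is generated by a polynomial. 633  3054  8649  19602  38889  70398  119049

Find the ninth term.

293337

2421 , 5595 , 10953 , 19287 , 31509 , 48651
3174 , 5358 , 8334 , 12222 , 17142
2184 , 2976 , 3888 , 4920
792 , 912 , 1032
120 , 120
Fifth differences constant at 120.
1032 + 120 = 1152;  4920 + 1152 = 6072;  17142 + 6072 = 23214;  48651 + 23214 = 71865;  119049 + 71865 = 190914
1152 + 120 = 1272;  6072 + 1272 = 7344;  23214 + 7344 = 30558;  71865 + 30558 = 102423;  190914 + 102423 = 293337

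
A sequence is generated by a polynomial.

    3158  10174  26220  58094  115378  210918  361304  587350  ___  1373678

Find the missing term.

914574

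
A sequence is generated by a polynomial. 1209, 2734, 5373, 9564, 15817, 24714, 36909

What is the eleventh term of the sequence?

1525  2639  4191  6253  8897  12195
1114  1552  2062  2644  3298
438  510  582  654
72  72  72
Fourth differences constant at 72.
654 + 72 = 726;  3298 + 726 = 4024;  12195 + 4024 = 16219;  36909 + 16219 = 53128
726 + 72 = 798;  4024 + 798 = 4822;  16219 + 4822 = 21041;  53128 + 21041 = 74169
798 + 72 = 870;  4822 + 870 = 5692;  21041 + 5692 = 26733;  74169 + 26733 = 100902
870 + 72 = 942;  5692 + 942 = 6634;  26733 + 6634 = 33367;  100902 + 33367 = 134269

134269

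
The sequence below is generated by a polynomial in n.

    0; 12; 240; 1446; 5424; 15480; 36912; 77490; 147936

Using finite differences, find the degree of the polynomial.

5

Δ: 12, 228, 1206, 3978, 10056, 21432, 40578, 70446
Δ²: 216, 978, 2772, 6078, 11376, 19146, 29868
Δ³: 762, 1794, 3306, 5298, 7770, 10722
Δ⁴: 1032, 1512, 1992, 2472, 2952
Δ⁵: 480, 480, 480, 480
The fifth differences are constant, so the polynomial has degree 5.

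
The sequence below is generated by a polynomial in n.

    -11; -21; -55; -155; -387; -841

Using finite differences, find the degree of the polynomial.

4

D1: -10, -34, -100, -232, -454
D2: -24, -66, -132, -222
D3: -42, -66, -90
D4: -24, -24
The fourth differences are constant, so the polynomial has degree 4.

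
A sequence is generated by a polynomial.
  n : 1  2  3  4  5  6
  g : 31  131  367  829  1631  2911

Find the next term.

Δ: 100, 236, 462, 802, 1280
Δ²: 136, 226, 340, 478
Δ³: 90, 114, 138
Δ⁴: 24, 24
Constant fourth difference = 24, so extend:
138 + 24 = 162;  478 + 162 = 640;  1280 + 640 = 1920;  2911 + 1920 = 4831

4831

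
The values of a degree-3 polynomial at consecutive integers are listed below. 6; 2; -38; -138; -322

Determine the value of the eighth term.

-1618

First differences: -4, -40, -100, -184
Second differences: -36, -60, -84
Third differences: -24, -24
Constant third difference = -24, so extend:
-84 − 24 = -108;  -184 − 108 = -292;  -322 − 292 = -614
-108 − 24 = -132;  -292 − 132 = -424;  -614 − 424 = -1038
-132 − 24 = -156;  -424 − 156 = -580;  -1038 − 580 = -1618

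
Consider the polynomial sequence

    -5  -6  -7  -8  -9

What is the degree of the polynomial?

Δ: -1, -1, -1, -1
The first differences are constant, so the polynomial has degree 1.

1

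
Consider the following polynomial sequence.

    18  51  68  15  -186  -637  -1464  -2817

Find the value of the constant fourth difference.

-24

D1: 33, 17, -53, -201, -451, -827, -1353
D2: -16, -70, -148, -250, -376, -526
D3: -54, -78, -102, -126, -150
D4: -24, -24, -24, -24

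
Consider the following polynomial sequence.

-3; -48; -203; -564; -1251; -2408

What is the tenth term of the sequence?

Δ: -45 , -155 , -361 , -687 , -1157
Δ²: -110 , -206 , -326 , -470
Δ³: -96 , -120 , -144
Δ⁴: -24 , -24
The fourth differences are constant (-24).
-144 − 24 = -168;  -470 − 168 = -638;  -1157 − 638 = -1795;  -2408 − 1795 = -4203
-168 − 24 = -192;  -638 − 192 = -830;  -1795 − 830 = -2625;  -4203 − 2625 = -6828
-192 − 24 = -216;  -830 − 216 = -1046;  -2625 − 1046 = -3671;  -6828 − 3671 = -10499
-216 − 24 = -240;  -1046 − 240 = -1286;  -3671 − 1286 = -4957;  -10499 − 4957 = -15456

-15456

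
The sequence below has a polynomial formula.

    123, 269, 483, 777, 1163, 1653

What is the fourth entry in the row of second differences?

D1: 146, 214, 294, 386, 490
D2: 68, 80, 92, 104
D3: 12, 12, 12

104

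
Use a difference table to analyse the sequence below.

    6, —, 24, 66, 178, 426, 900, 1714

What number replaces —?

10

Using the last 6 terms:
First differences: 42, 112, 248, 474, 814
Second differences: 70, 136, 226, 340
Third differences: 66, 90, 114
Fourth differences: 24, 24
Constant fourth difference = 24.
Extend backward: 66 − 24 = 42;  70 − 42 = 28;  42 − 28 = 14;  24 − 14 = 10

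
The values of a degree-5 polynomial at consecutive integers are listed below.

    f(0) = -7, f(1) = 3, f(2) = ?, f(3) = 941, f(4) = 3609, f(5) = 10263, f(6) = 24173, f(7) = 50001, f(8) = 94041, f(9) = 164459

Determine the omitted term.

141

Using the last 7 terms:
First differences: 2668, 6654, 13910, 25828, 44040, 70418
Second differences: 3986, 7256, 11918, 18212, 26378
Third differences: 3270, 4662, 6294, 8166
Fourth differences: 1392, 1632, 1872
Fifth differences: 240, 240
Constant fifth difference = 240.
Extend backward: 1392 − 240 = 1152;  3270 − 1152 = 2118;  3986 − 2118 = 1868;  2668 − 1868 = 800;  941 − 800 = 141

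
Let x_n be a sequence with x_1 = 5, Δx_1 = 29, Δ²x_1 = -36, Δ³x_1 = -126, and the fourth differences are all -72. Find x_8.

-7478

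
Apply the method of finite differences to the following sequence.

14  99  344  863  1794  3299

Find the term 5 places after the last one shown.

26784

Δ: 85, 245, 519, 931, 1505
Δ²: 160, 274, 412, 574
Δ³: 114, 138, 162
Δ⁴: 24, 24
Fourth differences constant at 24.
162 + 24 = 186;  574 + 186 = 760;  1505 + 760 = 2265;  3299 + 2265 = 5564
186 + 24 = 210;  760 + 210 = 970;  2265 + 970 = 3235;  5564 + 3235 = 8799
210 + 24 = 234;  970 + 234 = 1204;  3235 + 1204 = 4439;  8799 + 4439 = 13238
234 + 24 = 258;  1204 + 258 = 1462;  4439 + 1462 = 5901;  13238 + 5901 = 19139
258 + 24 = 282;  1462 + 282 = 1744;  5901 + 1744 = 7645;  19139 + 7645 = 26784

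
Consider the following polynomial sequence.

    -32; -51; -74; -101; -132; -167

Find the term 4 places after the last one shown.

First differences: -19, -23, -27, -31, -35
Second differences: -4, -4, -4, -4
The second differences are constant (-4).
-35 − 4 = -39;  -167 − 39 = -206
-39 − 4 = -43;  -206 − 43 = -249
-43 − 4 = -47;  -249 − 47 = -296
-47 − 4 = -51;  -296 − 51 = -347

-347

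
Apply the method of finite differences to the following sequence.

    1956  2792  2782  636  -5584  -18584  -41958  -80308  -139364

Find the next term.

Δ: 836, -10, -2146, -6220, -13000, -23374, -38350, -59056
Δ²: -846, -2136, -4074, -6780, -10374, -14976, -20706
Δ³: -1290, -1938, -2706, -3594, -4602, -5730
Δ⁴: -648, -768, -888, -1008, -1128
Δ⁵: -120, -120, -120, -120
Constant fifth difference = -120, so extend:
-1128 − 120 = -1248;  -5730 − 1248 = -6978;  -20706 − 6978 = -27684;  -59056 − 27684 = -86740;  -139364 − 86740 = -226104

-226104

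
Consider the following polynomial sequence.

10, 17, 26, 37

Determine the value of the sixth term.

65

First differences: 7, 9, 11
Second differences: 2, 2
Constant second difference = 2, so extend:
11 + 2 = 13;  37 + 13 = 50
13 + 2 = 15;  50 + 15 = 65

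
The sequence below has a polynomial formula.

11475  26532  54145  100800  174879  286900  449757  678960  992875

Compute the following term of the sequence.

1412964

D1: 15057, 27613, 46655, 74079, 112021, 162857, 229203, 313915
D2: 12556, 19042, 27424, 37942, 50836, 66346, 84712
D3: 6486, 8382, 10518, 12894, 15510, 18366
D4: 1896, 2136, 2376, 2616, 2856
D5: 240, 240, 240, 240
The fifth differences are constant (240).
2856 + 240 = 3096;  18366 + 3096 = 21462;  84712 + 21462 = 106174;  313915 + 106174 = 420089;  992875 + 420089 = 1412964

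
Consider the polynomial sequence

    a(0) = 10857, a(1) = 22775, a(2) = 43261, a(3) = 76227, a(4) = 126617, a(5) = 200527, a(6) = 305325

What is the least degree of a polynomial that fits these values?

5

D1: 11918, 20486, 32966, 50390, 73910, 104798
D2: 8568, 12480, 17424, 23520, 30888
D3: 3912, 4944, 6096, 7368
D4: 1032, 1152, 1272
D5: 120, 120
The fifth differences are constant, so the polynomial has degree 5.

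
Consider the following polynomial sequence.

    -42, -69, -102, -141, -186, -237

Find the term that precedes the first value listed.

-21

-27, -33, -39, -45, -51
-6, -6, -6, -6
The second differences are constant at -6.
Work back: -27 + 6 = -21;  -42 + 21 = -21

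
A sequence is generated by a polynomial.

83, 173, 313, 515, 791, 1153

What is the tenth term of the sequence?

First differences: 90, 140, 202, 276, 362
Second differences: 50, 62, 74, 86
Third differences: 12, 12, 12
Third differences constant at 12.
86 + 12 = 98;  362 + 98 = 460;  1153 + 460 = 1613
98 + 12 = 110;  460 + 110 = 570;  1613 + 570 = 2183
110 + 12 = 122;  570 + 122 = 692;  2183 + 692 = 2875
122 + 12 = 134;  692 + 134 = 826;  2875 + 826 = 3701

3701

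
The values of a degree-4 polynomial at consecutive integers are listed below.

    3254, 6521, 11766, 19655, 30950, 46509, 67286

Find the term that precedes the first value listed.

1395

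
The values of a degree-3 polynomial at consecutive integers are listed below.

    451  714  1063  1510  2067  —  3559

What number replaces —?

Using the first 5 terms:
First differences: 263, 349, 447, 557
Second differences: 86, 98, 110
Third differences: 12, 12
Constant third difference = 12.
Extend forward: 110 + 12 = 122;  557 + 122 = 679;  2067 + 679 = 2746

2746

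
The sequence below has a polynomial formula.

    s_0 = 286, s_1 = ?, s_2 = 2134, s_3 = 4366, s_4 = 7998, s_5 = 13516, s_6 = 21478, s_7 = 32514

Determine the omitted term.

888

Using the last 6 terms:
2232, 3632, 5518, 7962, 11036
1400, 1886, 2444, 3074
486, 558, 630
72, 72
Constant fourth difference = 72.
Extend backward: 486 − 72 = 414;  1400 − 414 = 986;  2232 − 986 = 1246;  2134 − 1246 = 888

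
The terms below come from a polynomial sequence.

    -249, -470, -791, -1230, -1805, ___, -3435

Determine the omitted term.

-2534

Using the first 5 terms:
Δ: -221  -321  -439  -575
Δ²: -100  -118  -136
Δ³: -18  -18
Constant third difference = -18.
Extend forward: -136 − 18 = -154;  -575 − 154 = -729;  -1805 − 729 = -2534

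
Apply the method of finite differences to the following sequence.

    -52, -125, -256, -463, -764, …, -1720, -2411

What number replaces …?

Using the first 5 terms:
-73, -131, -207, -301
-58, -76, -94
-18, -18
Constant third difference = -18.
Extend forward: -94 − 18 = -112;  -301 − 112 = -413;  -764 − 413 = -1177

-1177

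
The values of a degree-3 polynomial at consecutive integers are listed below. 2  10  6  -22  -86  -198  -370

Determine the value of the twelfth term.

-2550

8  -4  -28  -64  -112  -172
-12  -24  -36  -48  -60
-12  -12  -12  -12
Third differences constant at -12.
-60 − 12 = -72;  -172 − 72 = -244;  -370 − 244 = -614
-72 − 12 = -84;  -244 − 84 = -328;  -614 − 328 = -942
-84 − 12 = -96;  -328 − 96 = -424;  -942 − 424 = -1366
-96 − 12 = -108;  -424 − 108 = -532;  -1366 − 532 = -1898
-108 − 12 = -120;  -532 − 120 = -652;  -1898 − 652 = -2550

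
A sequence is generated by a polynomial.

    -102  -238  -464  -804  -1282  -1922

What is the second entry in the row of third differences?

-24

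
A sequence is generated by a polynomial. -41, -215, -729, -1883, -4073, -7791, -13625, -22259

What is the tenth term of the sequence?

-51143

D1: -174 , -514 , -1154 , -2190 , -3718 , -5834 , -8634
D2: -340 , -640 , -1036 , -1528 , -2116 , -2800
D3: -300 , -396 , -492 , -588 , -684
D4: -96 , -96 , -96 , -96
The fourth differences are constant (-96).
-684 − 96 = -780;  -2800 − 780 = -3580;  -8634 − 3580 = -12214;  -22259 − 12214 = -34473
-780 − 96 = -876;  -3580 − 876 = -4456;  -12214 − 4456 = -16670;  -34473 − 16670 = -51143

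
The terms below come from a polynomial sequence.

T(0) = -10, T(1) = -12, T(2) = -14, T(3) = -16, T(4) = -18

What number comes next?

-2, -2, -2, -2
The first differences are constant (-2).
-18 − 2 = -20

-20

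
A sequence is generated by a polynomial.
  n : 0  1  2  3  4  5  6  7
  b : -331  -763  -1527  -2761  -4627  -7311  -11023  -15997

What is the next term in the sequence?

-22491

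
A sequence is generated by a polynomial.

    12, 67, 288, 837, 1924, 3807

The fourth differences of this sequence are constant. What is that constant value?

D1: 55, 221, 549, 1087, 1883
D2: 166, 328, 538, 796
D3: 162, 210, 258
D4: 48, 48

48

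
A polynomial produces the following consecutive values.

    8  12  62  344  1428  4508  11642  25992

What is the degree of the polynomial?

First differences: 4, 50, 282, 1084, 3080, 7134, 14350
Second differences: 46, 232, 802, 1996, 4054, 7216
Third differences: 186, 570, 1194, 2058, 3162
Fourth differences: 384, 624, 864, 1104
Fifth differences: 240, 240, 240
The fifth differences are constant, so the polynomial has degree 5.

5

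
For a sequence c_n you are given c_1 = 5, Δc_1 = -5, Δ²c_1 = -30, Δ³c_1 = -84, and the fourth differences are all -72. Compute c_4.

Build the table forward from the leading diagonal:
D4: -72, -72, -72, -72
D3: -84, -156, -228, -300
D2: -30, -114, -270, -498
D1: -5, -35, -149, -419
c: 5, 0, -35, -184

-184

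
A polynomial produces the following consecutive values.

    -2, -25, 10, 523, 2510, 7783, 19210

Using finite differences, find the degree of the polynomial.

5

Δ: -23, 35, 513, 1987, 5273, 11427
Δ²: 58, 478, 1474, 3286, 6154
Δ³: 420, 996, 1812, 2868
Δ⁴: 576, 816, 1056
Δ⁵: 240, 240
The fifth differences are constant, so the polynomial has degree 5.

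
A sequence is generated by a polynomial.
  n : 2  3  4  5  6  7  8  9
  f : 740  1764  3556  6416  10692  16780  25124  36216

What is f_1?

232

1024, 1792, 2860, 4276, 6088, 8344, 11092
768, 1068, 1416, 1812, 2256, 2748
300, 348, 396, 444, 492
48, 48, 48, 48
The fourth differences are constant at 48.
Work back: 300 − 48 = 252;  768 − 252 = 516;  1024 − 516 = 508;  740 − 508 = 232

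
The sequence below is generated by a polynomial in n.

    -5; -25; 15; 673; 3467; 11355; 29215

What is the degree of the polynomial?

-20, 40, 658, 2794, 7888, 17860
60, 618, 2136, 5094, 9972
558, 1518, 2958, 4878
960, 1440, 1920
480, 480
The fifth differences are constant, so the polynomial has degree 5.

5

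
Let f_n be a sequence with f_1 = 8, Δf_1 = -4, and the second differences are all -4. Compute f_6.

Build the table forward from the leading diagonal:
Second differences: -4  -4  -4  -4  -4  -4
First differences: -4  -8  -12  -16  -20  -24
f: 8  4  -4  -16  -32  -52

-52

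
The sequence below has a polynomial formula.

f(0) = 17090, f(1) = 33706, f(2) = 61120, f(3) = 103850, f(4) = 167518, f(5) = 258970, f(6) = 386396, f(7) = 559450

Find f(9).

Δ: 16616, 27414, 42730, 63668, 91452, 127426, 173054
Δ²: 10798, 15316, 20938, 27784, 35974, 45628
Δ³: 4518, 5622, 6846, 8190, 9654
Δ⁴: 1104, 1224, 1344, 1464
Δ⁵: 120, 120, 120
Fifth differences constant at 120.
1464 + 120 = 1584;  9654 + 1584 = 11238;  45628 + 11238 = 56866;  173054 + 56866 = 229920;  559450 + 229920 = 789370
1584 + 120 = 1704;  11238 + 1704 = 12942;  56866 + 12942 = 69808;  229920 + 69808 = 299728;  789370 + 299728 = 1089098

1089098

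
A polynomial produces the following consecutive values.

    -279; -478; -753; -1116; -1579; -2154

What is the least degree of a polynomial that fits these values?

3

First differences: -199, -275, -363, -463, -575
Second differences: -76, -88, -100, -112
Third differences: -12, -12, -12
The third differences are constant, so the polynomial has degree 3.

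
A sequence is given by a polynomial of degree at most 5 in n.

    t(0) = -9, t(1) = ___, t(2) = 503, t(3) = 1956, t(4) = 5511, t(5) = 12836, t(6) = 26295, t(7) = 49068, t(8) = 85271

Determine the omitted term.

60

Using the last 7 terms:
1453  3555  7325  13459  22773  36203
2102  3770  6134  9314  13430
1668  2364  3180  4116
696  816  936
120  120
Constant fifth difference = 120.
Extend backward: 696 − 120 = 576;  1668 − 576 = 1092;  2102 − 1092 = 1010;  1453 − 1010 = 443;  503 − 443 = 60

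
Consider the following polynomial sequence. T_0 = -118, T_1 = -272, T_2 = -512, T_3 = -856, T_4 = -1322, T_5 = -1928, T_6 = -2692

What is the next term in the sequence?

-3632

D1: -154 , -240 , -344 , -466 , -606 , -764
D2: -86 , -104 , -122 , -140 , -158
D3: -18 , -18 , -18 , -18
The third differences are constant (-18).
-158 − 18 = -176;  -764 − 176 = -940;  -2692 − 940 = -3632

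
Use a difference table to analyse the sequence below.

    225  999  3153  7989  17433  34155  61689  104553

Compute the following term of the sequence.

D1: 774 , 2154 , 4836 , 9444 , 16722 , 27534 , 42864
D2: 1380 , 2682 , 4608 , 7278 , 10812 , 15330
D3: 1302 , 1926 , 2670 , 3534 , 4518
D4: 624 , 744 , 864 , 984
D5: 120 , 120 , 120
The fifth differences are constant (120).
984 + 120 = 1104;  4518 + 1104 = 5622;  15330 + 5622 = 20952;  42864 + 20952 = 63816;  104553 + 63816 = 168369

168369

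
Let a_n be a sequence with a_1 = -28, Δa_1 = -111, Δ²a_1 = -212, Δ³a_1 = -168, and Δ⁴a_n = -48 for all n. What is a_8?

-12817

Build the table forward from the leading diagonal:
Δ⁴: -48, -48, -48, -48, -48, -48, -48, -48
Δ³: -168, -216, -264, -312, -360, -408, -456, -504
Δ²: -212, -380, -596, -860, -1172, -1532, -1940, -2396
Δ: -111, -323, -703, -1299, -2159, -3331, -4863, -6803
a: -28, -139, -462, -1165, -2464, -4623, -7954, -12817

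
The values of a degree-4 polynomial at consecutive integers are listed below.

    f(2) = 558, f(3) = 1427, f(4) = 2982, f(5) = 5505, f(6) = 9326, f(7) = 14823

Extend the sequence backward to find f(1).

D1: 869, 1555, 2523, 3821, 5497
D2: 686, 968, 1298, 1676
D3: 282, 330, 378
D4: 48, 48
The fourth differences are constant at 48.
Work back: 282 − 48 = 234;  686 − 234 = 452;  869 − 452 = 417;  558 − 417 = 141

141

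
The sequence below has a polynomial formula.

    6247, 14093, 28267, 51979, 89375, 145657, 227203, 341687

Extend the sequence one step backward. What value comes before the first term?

2335

First differences: 7846  14174  23712  37396  56282  81546  114484
Second differences: 6328  9538  13684  18886  25264  32938
Third differences: 3210  4146  5202  6378  7674
Fourth differences: 936  1056  1176  1296
Fifth differences: 120  120  120
The fifth differences are constant at 120.
Work back: 936 − 120 = 816;  3210 − 816 = 2394;  6328 − 2394 = 3934;  7846 − 3934 = 3912;  6247 − 3912 = 2335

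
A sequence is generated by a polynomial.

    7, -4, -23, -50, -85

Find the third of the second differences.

First differences: -11, -19, -27, -35
Second differences: -8, -8, -8

-8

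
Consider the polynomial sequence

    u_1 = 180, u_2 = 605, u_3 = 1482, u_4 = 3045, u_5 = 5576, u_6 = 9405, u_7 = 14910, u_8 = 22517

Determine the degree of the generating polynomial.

D1: 425, 877, 1563, 2531, 3829, 5505, 7607
D2: 452, 686, 968, 1298, 1676, 2102
D3: 234, 282, 330, 378, 426
D4: 48, 48, 48, 48
The fourth differences are constant, so the polynomial has degree 4.

4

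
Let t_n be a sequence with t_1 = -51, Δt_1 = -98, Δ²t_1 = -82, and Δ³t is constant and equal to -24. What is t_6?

Build the table forward from the leading diagonal:
Δ³: -24, -24, -24, -24, -24, -24
Δ²: -82, -106, -130, -154, -178, -202
Δ: -98, -180, -286, -416, -570, -748
t: -51, -149, -329, -615, -1031, -1601

-1601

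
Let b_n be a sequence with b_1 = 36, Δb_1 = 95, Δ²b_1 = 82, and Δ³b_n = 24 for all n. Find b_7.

Build the table forward from the leading diagonal:
Δ³: 24  24  24  24  24  24  24
Δ²: 82  106  130  154  178  202  226
Δ: 95  177  283  413  567  745  947
b: 36  131  308  591  1004  1571  2316

2316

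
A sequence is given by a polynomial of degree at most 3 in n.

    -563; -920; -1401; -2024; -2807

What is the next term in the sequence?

Δ: -357, -481, -623, -783
Δ²: -124, -142, -160
Δ³: -18, -18
The third differences are constant (-18).
-160 − 18 = -178;  -783 − 178 = -961;  -2807 − 961 = -3768

-3768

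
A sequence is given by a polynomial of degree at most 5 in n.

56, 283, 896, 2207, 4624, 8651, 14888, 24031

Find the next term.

Δ: 227 , 613 , 1311 , 2417 , 4027 , 6237 , 9143
Δ²: 386 , 698 , 1106 , 1610 , 2210 , 2906
Δ³: 312 , 408 , 504 , 600 , 696
Δ⁴: 96 , 96 , 96 , 96
Fourth differences constant at 96.
696 + 96 = 792;  2906 + 792 = 3698;  9143 + 3698 = 12841;  24031 + 12841 = 36872

36872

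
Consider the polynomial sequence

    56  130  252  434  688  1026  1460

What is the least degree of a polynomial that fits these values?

3

First differences: 74, 122, 182, 254, 338, 434
Second differences: 48, 60, 72, 84, 96
Third differences: 12, 12, 12, 12
The third differences are constant, so the polynomial has degree 3.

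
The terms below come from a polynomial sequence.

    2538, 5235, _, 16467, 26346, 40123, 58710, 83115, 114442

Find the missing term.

Using the last 6 terms:
First differences: 9879, 13777, 18587, 24405, 31327
Second differences: 3898, 4810, 5818, 6922
Third differences: 912, 1008, 1104
Fourth differences: 96, 96
Constant fourth difference = 96.
Extend backward: 912 − 96 = 816;  3898 − 816 = 3082;  9879 − 3082 = 6797;  16467 − 6797 = 9670

9670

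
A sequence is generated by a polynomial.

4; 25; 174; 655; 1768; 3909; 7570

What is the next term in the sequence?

13339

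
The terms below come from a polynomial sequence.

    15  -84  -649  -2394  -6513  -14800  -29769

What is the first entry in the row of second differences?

-466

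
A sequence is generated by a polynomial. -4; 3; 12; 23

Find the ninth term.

108

D1: 7 , 9 , 11
D2: 2 , 2
Second differences constant at 2.
11 + 2 = 13;  23 + 13 = 36
13 + 2 = 15;  36 + 15 = 51
15 + 2 = 17;  51 + 17 = 68
17 + 2 = 19;  68 + 19 = 87
19 + 2 = 21;  87 + 21 = 108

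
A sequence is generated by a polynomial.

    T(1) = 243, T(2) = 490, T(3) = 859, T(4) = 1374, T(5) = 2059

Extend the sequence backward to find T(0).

94

D1: 247  369  515  685
D2: 122  146  170
D3: 24  24
The third differences are constant at 24.
Work back: 122 − 24 = 98;  247 − 98 = 149;  243 − 149 = 94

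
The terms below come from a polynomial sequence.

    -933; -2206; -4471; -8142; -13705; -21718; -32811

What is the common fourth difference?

-72

Δ: -1273, -2265, -3671, -5563, -8013, -11093
Δ²: -992, -1406, -1892, -2450, -3080
Δ³: -414, -486, -558, -630
Δ⁴: -72, -72, -72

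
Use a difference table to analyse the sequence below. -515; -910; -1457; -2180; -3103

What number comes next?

-395, -547, -723, -923
-152, -176, -200
-24, -24
The third differences are constant (-24).
-200 − 24 = -224;  -923 − 224 = -1147;  -3103 − 1147 = -4250

-4250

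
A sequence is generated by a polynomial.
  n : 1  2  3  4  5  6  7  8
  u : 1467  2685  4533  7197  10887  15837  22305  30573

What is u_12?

D1: 1218, 1848, 2664, 3690, 4950, 6468, 8268
D2: 630, 816, 1026, 1260, 1518, 1800
D3: 186, 210, 234, 258, 282
D4: 24, 24, 24, 24
Fourth differences constant at 24.
282 + 24 = 306;  1800 + 306 = 2106;  8268 + 2106 = 10374;  30573 + 10374 = 40947
306 + 24 = 330;  2106 + 330 = 2436;  10374 + 2436 = 12810;  40947 + 12810 = 53757
330 + 24 = 354;  2436 + 354 = 2790;  12810 + 2790 = 15600;  53757 + 15600 = 69357
354 + 24 = 378;  2790 + 378 = 3168;  15600 + 3168 = 18768;  69357 + 18768 = 88125

88125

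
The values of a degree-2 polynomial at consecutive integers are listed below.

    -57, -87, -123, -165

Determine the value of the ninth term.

D1: -30  -36  -42
D2: -6  -6
The second differences are constant (-6).
-42 − 6 = -48;  -165 − 48 = -213
-48 − 6 = -54;  -213 − 54 = -267
-54 − 6 = -60;  -267 − 60 = -327
-60 − 6 = -66;  -327 − 66 = -393
-66 − 6 = -72;  -393 − 72 = -465

-465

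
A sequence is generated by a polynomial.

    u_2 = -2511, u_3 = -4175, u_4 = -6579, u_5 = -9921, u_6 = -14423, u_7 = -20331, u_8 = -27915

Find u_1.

-1413

-1664  -2404  -3342  -4502  -5908  -7584
-740  -938  -1160  -1406  -1676
-198  -222  -246  -270
-24  -24  -24
The fourth differences are constant at -24.
Work back: -198 + 24 = -174;  -740 + 174 = -566;  -1664 + 566 = -1098;  -2511 + 1098 = -1413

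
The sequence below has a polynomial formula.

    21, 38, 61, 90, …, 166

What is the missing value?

Using the first 4 terms:
Δ: 17  23  29
Δ²: 6  6
Constant second difference = 6.
Extend forward: 29 + 6 = 35;  90 + 35 = 125

125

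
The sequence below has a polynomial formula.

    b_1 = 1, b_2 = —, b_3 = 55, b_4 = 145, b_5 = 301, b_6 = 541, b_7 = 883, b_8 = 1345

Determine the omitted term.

13

Using the last 6 terms:
90, 156, 240, 342, 462
66, 84, 102, 120
18, 18, 18
Constant third difference = 18.
Extend backward: 66 − 18 = 48;  90 − 48 = 42;  55 − 42 = 13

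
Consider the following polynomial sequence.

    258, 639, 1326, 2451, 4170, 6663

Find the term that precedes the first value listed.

75

381, 687, 1125, 1719, 2493
306, 438, 594, 774
132, 156, 180
24, 24
The fourth differences are constant at 24.
Work back: 132 − 24 = 108;  306 − 108 = 198;  381 − 198 = 183;  258 − 183 = 75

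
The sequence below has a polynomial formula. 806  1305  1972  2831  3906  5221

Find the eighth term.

8667

D1: 499  667  859  1075  1315
D2: 168  192  216  240
D3: 24  24  24
The third differences are constant (24).
240 + 24 = 264;  1315 + 264 = 1579;  5221 + 1579 = 6800
264 + 24 = 288;  1579 + 288 = 1867;  6800 + 1867 = 8667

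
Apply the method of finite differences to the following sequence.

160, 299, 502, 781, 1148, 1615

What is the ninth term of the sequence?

3736

First differences: 139, 203, 279, 367, 467
Second differences: 64, 76, 88, 100
Third differences: 12, 12, 12
The third differences are constant (12).
100 + 12 = 112;  467 + 112 = 579;  1615 + 579 = 2194
112 + 12 = 124;  579 + 124 = 703;  2194 + 703 = 2897
124 + 12 = 136;  703 + 136 = 839;  2897 + 839 = 3736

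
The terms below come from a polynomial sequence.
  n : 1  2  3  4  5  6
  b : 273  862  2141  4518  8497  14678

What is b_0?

First differences: 589  1279  2377  3979  6181
Second differences: 690  1098  1602  2202
Third differences: 408  504  600
Fourth differences: 96  96
The fourth differences are constant at 96.
Work back: 408 − 96 = 312;  690 − 312 = 378;  589 − 378 = 211;  273 − 211 = 62

62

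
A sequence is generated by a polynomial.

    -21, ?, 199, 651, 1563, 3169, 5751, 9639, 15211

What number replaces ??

21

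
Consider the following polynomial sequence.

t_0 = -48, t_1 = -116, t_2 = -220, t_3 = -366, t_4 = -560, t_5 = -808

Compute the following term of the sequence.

-1116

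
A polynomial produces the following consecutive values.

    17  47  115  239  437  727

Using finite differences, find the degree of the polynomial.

Δ: 30, 68, 124, 198, 290
Δ²: 38, 56, 74, 92
Δ³: 18, 18, 18
The third differences are constant, so the polynomial has degree 3.

3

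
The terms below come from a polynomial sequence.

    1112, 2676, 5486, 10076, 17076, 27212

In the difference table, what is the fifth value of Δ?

Δ: 1564, 2810, 4590, 7000, 10136
Δ²: 1246, 1780, 2410, 3136
Δ³: 534, 630, 726
Δ⁴: 96, 96

10136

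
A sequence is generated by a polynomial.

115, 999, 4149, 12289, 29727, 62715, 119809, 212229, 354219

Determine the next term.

Δ: 884 , 3150 , 8140 , 17438 , 32988 , 57094 , 92420 , 141990
Δ²: 2266 , 4990 , 9298 , 15550 , 24106 , 35326 , 49570
Δ³: 2724 , 4308 , 6252 , 8556 , 11220 , 14244
Δ⁴: 1584 , 1944 , 2304 , 2664 , 3024
Δ⁵: 360 , 360 , 360 , 360
The fifth differences are constant (360).
3024 + 360 = 3384;  14244 + 3384 = 17628;  49570 + 17628 = 67198;  141990 + 67198 = 209188;  354219 + 209188 = 563407

563407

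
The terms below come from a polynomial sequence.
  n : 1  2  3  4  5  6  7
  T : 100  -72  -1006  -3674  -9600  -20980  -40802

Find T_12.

-441682

-172, -934, -2668, -5926, -11380, -19822
-762, -1734, -3258, -5454, -8442
-972, -1524, -2196, -2988
-552, -672, -792
-120, -120
The fifth differences are constant (-120).
-792 − 120 = -912;  -2988 − 912 = -3900;  -8442 − 3900 = -12342;  -19822 − 12342 = -32164;  -40802 − 32164 = -72966
-912 − 120 = -1032;  -3900 − 1032 = -4932;  -12342 − 4932 = -17274;  -32164 − 17274 = -49438;  -72966 − 49438 = -122404
-1032 − 120 = -1152;  -4932 − 1152 = -6084;  -17274 − 6084 = -23358;  -49438 − 23358 = -72796;  -122404 − 72796 = -195200
-1152 − 120 = -1272;  -6084 − 1272 = -7356;  -23358 − 7356 = -30714;  -72796 − 30714 = -103510;  -195200 − 103510 = -298710
-1272 − 120 = -1392;  -7356 − 1392 = -8748;  -30714 − 8748 = -39462;  -103510 − 39462 = -142972;  -298710 − 142972 = -441682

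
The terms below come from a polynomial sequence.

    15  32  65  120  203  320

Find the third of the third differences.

D1: 17, 33, 55, 83, 117
D2: 16, 22, 28, 34
D3: 6, 6, 6

6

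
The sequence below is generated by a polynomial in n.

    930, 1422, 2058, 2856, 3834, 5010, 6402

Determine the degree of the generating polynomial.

D1: 492, 636, 798, 978, 1176, 1392
D2: 144, 162, 180, 198, 216
D3: 18, 18, 18, 18
The third differences are constant, so the polynomial has degree 3.

3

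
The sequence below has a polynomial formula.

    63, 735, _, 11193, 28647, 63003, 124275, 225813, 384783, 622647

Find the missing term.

3483

Using the last 7 terms:
17454  34356  61272  101538  158970  237864
16902  26916  40266  57432  78894
10014  13350  17166  21462
3336  3816  4296
480  480
Constant fifth difference = 480.
Extend backward: 3336 − 480 = 2856;  10014 − 2856 = 7158;  16902 − 7158 = 9744;  17454 − 9744 = 7710;  11193 − 7710 = 3483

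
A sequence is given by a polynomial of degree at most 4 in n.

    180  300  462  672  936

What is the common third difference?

Δ: 120, 162, 210, 264
Δ²: 42, 48, 54
Δ³: 6, 6

6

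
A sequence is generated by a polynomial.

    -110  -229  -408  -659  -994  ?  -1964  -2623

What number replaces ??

-1425

Using the first 5 terms:
-119  -179  -251  -335
-60  -72  -84
-12  -12
Constant third difference = -12.
Extend forward: -84 − 12 = -96;  -335 − 96 = -431;  -994 − 431 = -1425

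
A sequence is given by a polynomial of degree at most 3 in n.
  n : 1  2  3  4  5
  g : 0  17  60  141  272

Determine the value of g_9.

1536

17, 43, 81, 131
26, 38, 50
12, 12
Third differences constant at 12.
50 + 12 = 62;  131 + 62 = 193;  272 + 193 = 465
62 + 12 = 74;  193 + 74 = 267;  465 + 267 = 732
74 + 12 = 86;  267 + 86 = 353;  732 + 353 = 1085
86 + 12 = 98;  353 + 98 = 451;  1085 + 451 = 1536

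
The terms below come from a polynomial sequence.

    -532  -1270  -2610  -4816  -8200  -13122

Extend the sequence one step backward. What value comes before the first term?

-738  -1340  -2206  -3384  -4922
-602  -866  -1178  -1538
-264  -312  -360
-48  -48
The fourth differences are constant at -48.
Work back: -264 + 48 = -216;  -602 + 216 = -386;  -738 + 386 = -352;  -532 + 352 = -180

-180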